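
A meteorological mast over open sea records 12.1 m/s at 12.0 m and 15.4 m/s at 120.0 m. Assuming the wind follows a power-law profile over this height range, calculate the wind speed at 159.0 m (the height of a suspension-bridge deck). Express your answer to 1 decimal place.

15.9 m/s

First find α: α = ln(V₂/V₁)/ln(z₂/z₁) = ln(15.4/12.1)/ln(120.0/12.0) = 0.24116/2.30259 = 0.1047
Extrapolate from 120.0 m to 159.0 m: V₃ = 15.4 × (159.0/120.0)^0.1047 = 15.4 × 1.0299 = 15.8607 m/s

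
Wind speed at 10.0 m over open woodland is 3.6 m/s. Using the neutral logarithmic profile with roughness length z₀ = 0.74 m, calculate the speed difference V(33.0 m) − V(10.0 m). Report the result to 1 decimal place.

1.7 m/s

Log law: V₂ = V₁ · ln(z₂/z₀)/ln(z₁/z₀) = 3.6 × 3.7976/2.6037 = 5.2508 m/s
ΔV = 5.2508 − 3.6 = 1.6508 m/s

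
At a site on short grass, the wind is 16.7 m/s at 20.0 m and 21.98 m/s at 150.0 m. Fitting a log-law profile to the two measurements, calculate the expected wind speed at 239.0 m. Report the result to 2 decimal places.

23.20 m/s

Log law: V ∝ ln(z/z₀). From the pair, with r = V₁/V₂ = 0.75978,
ln z₀ = (ln z₁ − r·ln z₂)/(1 − r) = (2.9957 − 0.75978×5.0106)/0.24022 = -3.3772 → z₀ = 0.03414 m
V₃ = V₁ · ln(z₃/z₀)/ln(z₁/z₀) = 16.7 × 8.8536/6.3729 = 23.2007 m/s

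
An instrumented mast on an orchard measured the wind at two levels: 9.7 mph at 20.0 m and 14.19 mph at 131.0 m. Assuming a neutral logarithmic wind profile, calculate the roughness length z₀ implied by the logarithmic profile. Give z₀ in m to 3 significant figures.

z₀ ≈ 0.345 m

Log law: V(z) ∝ ln(z/z₀). With r = V₁/V₂ = 9.7/14.19 = 0.68358,
r · ln(z₂/z₀) = ln(z₁/z₀) ⇒ ln z₀ = (ln z₁ − r·ln z₂)/(1 − r)
ln z₀ = (2.99573 − 0.68358×4.87520) / 0.31642 = -1.0646
z₀ = exp(-1.0646) = 0.3449 m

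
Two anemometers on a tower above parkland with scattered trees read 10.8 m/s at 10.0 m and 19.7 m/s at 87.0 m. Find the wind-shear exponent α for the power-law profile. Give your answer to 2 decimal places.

Power law: V₂/V₁ = (z₂/z₁)^α ⇒ α = ln(V₂/V₁) / ln(z₂/z₁)
α = ln(19.7/10.8) / ln(87.0/10.0) = ln(1.8241) / ln(8.7000)
  = 0.60107 / 2.16332 = 0.27785

α ≈ 0.28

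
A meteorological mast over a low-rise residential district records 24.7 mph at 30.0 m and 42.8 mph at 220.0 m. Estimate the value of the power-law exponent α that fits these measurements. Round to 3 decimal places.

Power law: V₂/V₁ = (z₂/z₁)^α ⇒ α = ln(V₂/V₁) / ln(z₂/z₁)
α = ln(42.8/24.7) / ln(220.0/30.0) = ln(1.7328) / ln(7.3333)
  = 0.54973 / 1.99243 = 0.27591

α ≈ 0.276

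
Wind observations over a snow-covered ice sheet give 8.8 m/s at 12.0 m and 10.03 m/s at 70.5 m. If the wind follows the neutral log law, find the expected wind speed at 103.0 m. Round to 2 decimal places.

Log law: V ∝ ln(z/z₀). From the pair, with r = V₁/V₂ = 0.87737,
ln z₀ = (ln z₁ − r·ln z₂)/(1 − r) = (2.4849 − 0.87737×4.2556)/0.12263 = -10.1836 → z₀ = 0.00003779 m
V₃ = V₁ · ln(z₃/z₀)/ln(z₁/z₀) = 8.8 × 14.8183/12.6685 = 10.2933 m/s

10.29 m/s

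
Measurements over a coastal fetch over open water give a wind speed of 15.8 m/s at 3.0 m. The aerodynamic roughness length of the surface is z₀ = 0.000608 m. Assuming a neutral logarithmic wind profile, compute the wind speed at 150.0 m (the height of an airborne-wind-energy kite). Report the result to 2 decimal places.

Log law: V(z) ∝ ln(z/z₀), so V₂/V₁ = ln(z₂/z₀) / ln(z₁/z₀).
ln(150.0/0.000608) = 12.4160, ln(3.0/0.000608) = 8.5039
V₂ = 15.8 × 12.4160/8.5039 = 15.8 × 1.4600 = 23.0684 m/s

23.07 m/s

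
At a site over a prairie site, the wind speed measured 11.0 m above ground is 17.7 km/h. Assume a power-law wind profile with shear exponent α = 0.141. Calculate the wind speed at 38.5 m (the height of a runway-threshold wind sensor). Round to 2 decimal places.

Power-law profile: V₂ = V₁ · (z₂/z₁)^α
V₂ = 17.7 × (38.5/11.0)^0.141 = 17.7 × (3.5000)^0.141
    = 17.7 × 1.1932 = 21.1197 km/h

21.12 km/h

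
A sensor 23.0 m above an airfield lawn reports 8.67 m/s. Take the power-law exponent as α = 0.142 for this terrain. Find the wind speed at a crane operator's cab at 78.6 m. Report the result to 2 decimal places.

10.32 m/s

Power-law profile: V₂ = V₁ · (z₂/z₁)^α
V₂ = 8.67 × (78.6/23.0)^0.142 = 8.67 × (3.4174)^0.142
    = 8.67 × 1.1907 = 10.3229 m/s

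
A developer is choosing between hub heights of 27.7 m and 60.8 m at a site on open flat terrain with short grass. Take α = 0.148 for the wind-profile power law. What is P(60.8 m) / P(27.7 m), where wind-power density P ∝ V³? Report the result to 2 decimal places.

1.42

Speed ratio: V_B/V_A = (z_B/z_A)^α = (60.8/27.7)^0.148 = (2.1949)^0.148 = 1.12339
Power-density ratio: P_B/P_A = (V_B/V_A)³ = (1.12339)³ = 1.41773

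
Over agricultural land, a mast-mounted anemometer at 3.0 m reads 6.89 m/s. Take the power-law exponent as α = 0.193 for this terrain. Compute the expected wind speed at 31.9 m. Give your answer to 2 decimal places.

10.87 m/s

Power-law profile: V₂ = V₁ · (z₂/z₁)^α
V₂ = 6.89 × (31.9/3.0)^0.193 = 6.89 × (10.6333)^0.193
    = 6.89 × 1.5781 = 10.8734 m/s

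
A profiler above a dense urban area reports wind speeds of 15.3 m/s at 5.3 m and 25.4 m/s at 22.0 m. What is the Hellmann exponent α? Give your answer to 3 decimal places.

α ≈ 0.356

Power law: V₂/V₁ = (z₂/z₁)^α ⇒ α = ln(V₂/V₁) / ln(z₂/z₁)
α = ln(25.4/15.3) / ln(22.0/5.3) = ln(1.6601) / ln(4.1509)
  = 0.50690 / 1.42334 = 0.35613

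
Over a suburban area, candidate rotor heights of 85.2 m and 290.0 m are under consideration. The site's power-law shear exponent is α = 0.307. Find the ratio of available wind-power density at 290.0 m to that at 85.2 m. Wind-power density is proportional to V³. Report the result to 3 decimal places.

Speed ratio: V_B/V_A = (z_B/z_A)^α = (290.0/85.2)^0.307 = (3.4038)^0.307 = 1.45650
Power-density ratio: P_B/P_A = (V_B/V_A)³ = (1.45650)³ = 3.08982

3.090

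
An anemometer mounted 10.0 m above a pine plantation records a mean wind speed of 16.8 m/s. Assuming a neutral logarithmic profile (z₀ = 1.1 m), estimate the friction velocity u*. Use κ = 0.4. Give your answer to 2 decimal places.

Log law: V(z) = (u*/κ) · ln(z/z₀) ⇒ u* = κ · V / ln(z/z₀)
u* = 0.4 × 16.8 / ln(10.0/1.1) = 0.4 × 16.8 / 2.2073
   = 6.7200 / 2.2073 = 3.0445 m/s

u* ≈ 3.04 m/s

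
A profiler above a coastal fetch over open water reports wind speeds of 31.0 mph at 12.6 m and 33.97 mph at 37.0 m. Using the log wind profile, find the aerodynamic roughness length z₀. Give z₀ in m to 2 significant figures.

Log law: V(z) ∝ ln(z/z₀). With r = V₁/V₂ = 31.0/33.97 = 0.91257,
r · ln(z₂/z₀) = ln(z₁/z₀) ⇒ ln z₀ = (ln z₁ − r·ln z₂)/(1 − r)
ln z₀ = (2.53370 − 0.91257×3.61092) / 0.08743 = -8.7100
z₀ = exp(-8.7100) = 0.0001649 m

z₀ ≈ 0.00016 m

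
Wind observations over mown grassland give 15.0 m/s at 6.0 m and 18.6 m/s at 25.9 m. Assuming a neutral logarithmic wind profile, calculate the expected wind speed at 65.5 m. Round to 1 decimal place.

20.9 m/s

Log law: V ∝ ln(z/z₀). From the pair, with r = V₁/V₂ = 0.80645,
ln z₀ = (ln z₁ − r·ln z₂)/(1 − r) = (1.7918 − 0.80645×3.2542)/0.19355 = -4.3019 → z₀ = 0.01354 m
V₃ = V₁ · ln(z₃/z₀)/ln(z₁/z₀) = 15.0 × 8.4840/6.0937 = 20.8839 m/s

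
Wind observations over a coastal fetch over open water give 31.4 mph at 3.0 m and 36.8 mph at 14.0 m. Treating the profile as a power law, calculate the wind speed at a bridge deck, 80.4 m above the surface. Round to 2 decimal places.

44.06 mph

First find α: α = ln(V₂/V₁)/ln(z₂/z₁) = ln(36.8/31.4)/ln(14.0/3.0) = 0.15869/1.54045 = 0.1030
Extrapolate from 14.0 m to 80.4 m: V₃ = 36.8 × (80.4/14.0)^0.1030 = 36.8 × 1.1973 = 44.0605 mph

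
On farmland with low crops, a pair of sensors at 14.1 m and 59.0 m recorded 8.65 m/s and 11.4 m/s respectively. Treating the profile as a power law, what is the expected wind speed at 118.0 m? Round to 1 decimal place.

First find α: α = ln(V₂/V₁)/ln(z₂/z₁) = ln(11.4/8.65)/ln(59.0/14.1) = 0.27605/1.43136 = 0.1929
Extrapolate from 59.0 m to 118.0 m: V₃ = 11.4 × (118.0/59.0)^0.1929 = 11.4 × 1.1430 = 13.0305 m/s

13.0 m/s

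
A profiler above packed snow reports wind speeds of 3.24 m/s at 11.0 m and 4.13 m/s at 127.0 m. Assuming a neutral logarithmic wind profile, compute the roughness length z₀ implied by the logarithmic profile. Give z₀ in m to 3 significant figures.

Log law: V(z) ∝ ln(z/z₀). With r = V₁/V₂ = 3.24/4.13 = 0.78450,
r · ln(z₂/z₀) = ln(z₁/z₀) ⇒ ln z₀ = (ln z₁ − r·ln z₂)/(1 − r)
ln z₀ = (2.39790 − 0.78450×4.84419) / 0.21550 = -6.5077
z₀ = exp(-6.5077) = 0.001492 m

z₀ ≈ 0.00149 m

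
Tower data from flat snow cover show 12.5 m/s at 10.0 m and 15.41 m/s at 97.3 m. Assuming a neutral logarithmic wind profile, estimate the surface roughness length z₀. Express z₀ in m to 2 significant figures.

Log law: V(z) ∝ ln(z/z₀). With r = V₁/V₂ = 12.5/15.41 = 0.81116,
r · ln(z₂/z₀) = ln(z₁/z₀) ⇒ ln z₀ = (ln z₁ − r·ln z₂)/(1 − r)
ln z₀ = (2.30259 − 0.81116×4.57780) / 0.18884 = -7.4707
z₀ = exp(-7.4707) = 0.0005695 m

z₀ ≈ 0.00057 m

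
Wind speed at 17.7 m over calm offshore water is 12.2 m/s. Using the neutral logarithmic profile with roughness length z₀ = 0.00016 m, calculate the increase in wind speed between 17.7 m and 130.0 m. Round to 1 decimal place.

Log law: V₂ = V₁ · ln(z₂/z₀)/ln(z₁/z₀) = 12.2 × 13.6079/11.6139 = 14.2946 m/s
ΔV = 14.2946 − 12.2 = 2.0946 m/s

2.1 m/s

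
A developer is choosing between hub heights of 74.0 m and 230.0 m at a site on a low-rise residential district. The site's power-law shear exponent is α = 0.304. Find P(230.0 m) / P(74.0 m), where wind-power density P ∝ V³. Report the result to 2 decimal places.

Speed ratio: V_B/V_A = (z_B/z_A)^α = (230.0/74.0)^0.304 = (3.1081)^0.304 = 1.41162
Power-density ratio: P_B/P_A = (V_B/V_A)³ = (1.41162)³ = 2.81291

2.81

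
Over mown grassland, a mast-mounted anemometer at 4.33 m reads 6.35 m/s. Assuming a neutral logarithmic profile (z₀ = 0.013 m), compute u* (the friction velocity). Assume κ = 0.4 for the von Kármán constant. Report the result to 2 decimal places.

Log law: V(z) = (u*/κ) · ln(z/z₀) ⇒ u* = κ · V / ln(z/z₀)
u* = 0.4 × 6.35 / ln(4.33/0.013) = 0.4 × 6.35 / 5.8084
   = 2.5400 / 5.8084 = 0.4373 m/s

u* ≈ 0.44 m/s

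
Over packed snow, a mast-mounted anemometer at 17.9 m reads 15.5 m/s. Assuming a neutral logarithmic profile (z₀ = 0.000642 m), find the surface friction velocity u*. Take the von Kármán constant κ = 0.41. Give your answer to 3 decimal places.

Log law: V(z) = (u*/κ) · ln(z/z₀) ⇒ u* = κ · V / ln(z/z₀)
u* = 0.41 × 15.5 / ln(17.9/0.000642) = 0.41 × 15.5 / 10.2357
   = 6.3550 / 10.2357 = 0.6209 m/s

u* ≈ 0.621 m/s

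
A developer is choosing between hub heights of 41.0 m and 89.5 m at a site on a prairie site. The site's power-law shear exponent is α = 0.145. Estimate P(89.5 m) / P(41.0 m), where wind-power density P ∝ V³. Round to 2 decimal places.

1.40

Speed ratio: V_B/V_A = (z_B/z_A)^α = (89.5/41.0)^0.145 = (2.1829)^0.145 = 1.11985
Power-density ratio: P_B/P_A = (V_B/V_A)³ = (1.11985)³ = 1.40437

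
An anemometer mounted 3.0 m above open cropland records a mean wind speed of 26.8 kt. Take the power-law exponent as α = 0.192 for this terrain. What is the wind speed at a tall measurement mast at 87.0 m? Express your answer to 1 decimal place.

Power-law profile: V₂ = V₁ · (z₂/z₁)^α
V₂ = 26.8 × (87.0/3.0)^0.192 = 26.8 × (29.0000)^0.192
    = 26.8 × 1.9089 = 51.1582 kt

51.2 kt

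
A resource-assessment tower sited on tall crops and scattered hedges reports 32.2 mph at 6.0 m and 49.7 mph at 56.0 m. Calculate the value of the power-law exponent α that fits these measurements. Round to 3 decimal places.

Power law: V₂/V₁ = (z₂/z₁)^α ⇒ α = ln(V₂/V₁) / ln(z₂/z₁)
α = ln(49.7/32.2) / ln(56.0/6.0) = ln(1.5435) / ln(9.3333)
  = 0.43404 / 2.23359 = 0.19432

α ≈ 0.194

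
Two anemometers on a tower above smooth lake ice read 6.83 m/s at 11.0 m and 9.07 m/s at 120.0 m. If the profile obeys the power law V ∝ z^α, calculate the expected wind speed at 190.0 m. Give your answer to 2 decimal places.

First find α: α = ln(V₂/V₁)/ln(z₂/z₁) = ln(9.07/6.83)/ln(120.0/11.0) = 0.28365/2.38960 = 0.1187
Extrapolate from 120.0 m to 190.0 m: V₃ = 9.07 × (190.0/120.0)^0.1187 = 9.07 × 1.0561 = 9.5785 m/s

9.58 m/s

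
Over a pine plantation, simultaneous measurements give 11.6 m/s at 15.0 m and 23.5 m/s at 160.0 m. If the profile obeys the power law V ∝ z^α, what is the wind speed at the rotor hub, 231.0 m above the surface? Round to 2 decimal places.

26.22 m/s

First find α: α = ln(V₂/V₁)/ln(z₂/z₁) = ln(23.5/11.6)/ln(160.0/15.0) = 0.70600/2.36712 = 0.2983
Extrapolate from 160.0 m to 231.0 m: V₃ = 23.5 × (231.0/160.0)^0.2983 = 23.5 × 1.1158 = 26.2202 m/s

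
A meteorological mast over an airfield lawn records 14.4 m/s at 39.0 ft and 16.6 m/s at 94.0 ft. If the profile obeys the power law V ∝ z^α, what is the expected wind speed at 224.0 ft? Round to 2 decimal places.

First find α: α = ln(V₂/V₁)/ln(z₂/z₁) = ln(16.6/14.4)/ln(94.0/39.0) = 0.14217/0.87973 = 0.1616
Extrapolate from 94.0 ft to 224.0 ft: V₃ = 16.6 × (224.0/94.0)^0.1616 = 16.6 × 1.1507 = 19.1009 m/s

19.10 m/s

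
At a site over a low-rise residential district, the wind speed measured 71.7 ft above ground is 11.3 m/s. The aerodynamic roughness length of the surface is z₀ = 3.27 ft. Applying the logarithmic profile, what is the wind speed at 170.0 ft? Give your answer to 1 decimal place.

Log law: V(z) ∝ ln(z/z₀), so V₂/V₁ = ln(z₂/z₀) / ln(z₁/z₀).
ln(170.0/3.27) = 3.9510, ln(71.7/3.27) = 3.0877
V₂ = 11.3 × 3.9510/3.0877 = 11.3 × 1.2796 = 14.4594 m/s

14.5 m/s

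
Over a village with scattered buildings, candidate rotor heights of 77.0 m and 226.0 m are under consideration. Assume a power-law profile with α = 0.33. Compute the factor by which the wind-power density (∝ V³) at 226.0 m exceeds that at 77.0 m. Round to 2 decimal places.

2.90

Speed ratio: V_B/V_A = (z_B/z_A)^α = (226.0/77.0)^0.33 = (2.9351)^0.33 = 1.42664
Power-density ratio: P_B/P_A = (V_B/V_A)³ = (1.42664)³ = 2.90363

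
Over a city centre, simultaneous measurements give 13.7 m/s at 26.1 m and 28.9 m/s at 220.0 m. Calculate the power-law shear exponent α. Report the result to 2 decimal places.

Power law: V₂/V₁ = (z₂/z₁)^α ⇒ α = ln(V₂/V₁) / ln(z₂/z₁)
α = ln(28.9/13.7) / ln(220.0/26.1) = ln(2.1095) / ln(8.4291)
  = 0.74645 / 2.13169 = 0.35017

α ≈ 0.35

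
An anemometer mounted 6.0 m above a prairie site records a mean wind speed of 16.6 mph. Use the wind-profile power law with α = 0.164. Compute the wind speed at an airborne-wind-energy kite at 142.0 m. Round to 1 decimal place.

27.9 mph

Power-law profile: V₂ = V₁ · (z₂/z₁)^α
V₂ = 16.6 × (142.0/6.0)^0.164 = 16.6 × (23.6667)^0.164
    = 16.6 × 1.6802 = 27.8912 mph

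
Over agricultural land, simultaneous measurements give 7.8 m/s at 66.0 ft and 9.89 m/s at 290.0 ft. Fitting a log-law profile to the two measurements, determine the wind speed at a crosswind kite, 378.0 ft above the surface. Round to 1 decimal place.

10.3 m/s

Log law: V ∝ ln(z/z₀). From the pair, with r = V₁/V₂ = 0.78868,
ln z₀ = (ln z₁ − r·ln z₂)/(1 − r) = (4.1897 − 0.78868×5.6699)/0.21132 = -1.3346 → z₀ = 0.2633 ft
V₃ = V₁ · ln(z₃/z₀)/ln(z₁/z₀) = 7.8 × 7.2695/5.5243 = 10.2642 m/s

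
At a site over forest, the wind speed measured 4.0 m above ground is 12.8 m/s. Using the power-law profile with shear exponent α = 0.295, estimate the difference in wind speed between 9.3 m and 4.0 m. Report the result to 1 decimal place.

3.6 m/s

Power law: V₂ = V₁ · (z₂/z₁)^α = 12.8 × (2.3250)^0.295 = 16.4174 m/s
ΔV = 16.4174 − 12.8 = 3.6174 m/s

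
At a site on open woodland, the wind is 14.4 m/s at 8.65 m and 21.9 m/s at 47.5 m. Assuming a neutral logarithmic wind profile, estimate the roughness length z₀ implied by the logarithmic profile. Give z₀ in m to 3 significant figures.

z₀ ≈ 0.329 m

Log law: V(z) ∝ ln(z/z₀). With r = V₁/V₂ = 14.4/21.9 = 0.65753,
r · ln(z₂/z₀) = ln(z₁/z₀) ⇒ ln z₀ = (ln z₁ − r·ln z₂)/(1 − r)
ln z₀ = (2.15756 − 0.65753×3.86073) / 0.34247 = -1.1125
z₀ = exp(-1.1125) = 0.3287 m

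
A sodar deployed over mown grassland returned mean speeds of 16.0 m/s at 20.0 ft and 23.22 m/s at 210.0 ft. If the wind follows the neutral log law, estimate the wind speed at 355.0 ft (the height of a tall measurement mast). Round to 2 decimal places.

Log law: V ∝ ln(z/z₀). From the pair, with r = V₁/V₂ = 0.68906,
ln z₀ = (ln z₁ − r·ln z₂)/(1 − r) = (2.9957 − 0.68906×5.3471)/0.31094 = -2.2151 → z₀ = 0.1091 ft
V₃ = V₁ · ln(z₃/z₀)/ln(z₁/z₀) = 16.0 × 8.0872/5.2108 = 24.8321 m/s

24.83 m/s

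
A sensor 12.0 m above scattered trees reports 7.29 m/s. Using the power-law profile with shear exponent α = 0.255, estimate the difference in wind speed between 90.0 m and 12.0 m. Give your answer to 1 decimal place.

4.9 m/s

Power law: V₂ = V₁ · (z₂/z₁)^α = 7.29 × (7.5000)^0.255 = 12.1862 m/s
ΔV = 12.1862 − 7.29 = 4.8962 m/s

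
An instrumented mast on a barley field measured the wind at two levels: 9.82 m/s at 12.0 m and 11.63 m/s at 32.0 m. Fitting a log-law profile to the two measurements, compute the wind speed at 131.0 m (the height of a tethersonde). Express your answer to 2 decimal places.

14.23 m/s

Log law: V ∝ ln(z/z₀). From the pair, with r = V₁/V₂ = 0.84437,
ln z₀ = (ln z₁ − r·ln z₂)/(1 − r) = (2.4849 − 0.84437×3.4657)/0.15563 = -2.8365 → z₀ = 0.05863 m
V₃ = V₁ · ln(z₃/z₀)/ln(z₁/z₀) = 9.82 × 7.7117/5.3214 = 14.2310 m/s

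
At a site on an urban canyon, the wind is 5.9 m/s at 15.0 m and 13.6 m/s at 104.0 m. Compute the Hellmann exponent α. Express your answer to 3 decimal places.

Power law: V₂/V₁ = (z₂/z₁)^α ⇒ α = ln(V₂/V₁) / ln(z₂/z₁)
α = ln(13.6/5.9) / ln(104.0/15.0) = ln(2.3051) / ln(6.9333)
  = 0.83512 / 1.93634 = 0.43129

α ≈ 0.431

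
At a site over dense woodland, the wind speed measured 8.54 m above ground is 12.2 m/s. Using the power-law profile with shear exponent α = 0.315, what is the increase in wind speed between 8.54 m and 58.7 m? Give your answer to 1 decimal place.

Power law: V₂ = V₁ · (z₂/z₁)^α = 12.2 × (6.8735)^0.315 = 22.3909 m/s
ΔV = 22.3909 − 12.2 = 10.1909 m/s

10.2 m/s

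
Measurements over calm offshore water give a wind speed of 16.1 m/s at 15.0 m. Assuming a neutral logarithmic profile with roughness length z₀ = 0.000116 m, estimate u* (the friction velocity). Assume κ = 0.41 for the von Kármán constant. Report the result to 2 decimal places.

u* ≈ 0.56 m/s

Log law: V(z) = (u*/κ) · ln(z/z₀) ⇒ u* = κ · V / ln(z/z₀)
u* = 0.41 × 16.1 / ln(15.0/0.000116) = 0.41 × 16.1 / 11.7700
   = 6.6010 / 11.7700 = 0.5608 m/s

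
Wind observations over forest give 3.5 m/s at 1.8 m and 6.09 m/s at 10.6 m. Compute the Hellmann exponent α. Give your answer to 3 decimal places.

α ≈ 0.312

Power law: V₂/V₁ = (z₂/z₁)^α ⇒ α = ln(V₂/V₁) / ln(z₂/z₁)
α = ln(6.09/3.5) / ln(10.6/1.8) = ln(1.7400) / ln(5.8889)
  = 0.55389 / 1.77307 = 0.31239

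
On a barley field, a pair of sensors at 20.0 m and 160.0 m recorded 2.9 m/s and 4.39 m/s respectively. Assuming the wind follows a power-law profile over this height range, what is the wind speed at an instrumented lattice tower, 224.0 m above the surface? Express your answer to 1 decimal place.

First find α: α = ln(V₂/V₁)/ln(z₂/z₁) = ln(4.39/2.9)/ln(160.0/20.0) = 0.41462/2.07944 = 0.1994
Extrapolate from 160.0 m to 224.0 m: V₃ = 4.39 × (224.0/160.0)^0.1994 = 4.39 × 1.0694 = 4.6946 m/s

4.7 m/s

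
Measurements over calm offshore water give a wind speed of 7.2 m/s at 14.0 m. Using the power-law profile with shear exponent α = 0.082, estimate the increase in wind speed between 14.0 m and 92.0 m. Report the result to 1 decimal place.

1.2 m/s

Power law: V₂ = V₁ · (z₂/z₁)^α = 7.2 × (6.5714)^0.082 = 8.4020 m/s
ΔV = 8.4020 − 7.2 = 1.2020 m/s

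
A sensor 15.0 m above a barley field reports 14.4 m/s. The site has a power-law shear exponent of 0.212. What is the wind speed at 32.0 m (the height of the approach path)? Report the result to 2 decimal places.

Power-law profile: V₂ = V₁ · (z₂/z₁)^α
V₂ = 14.4 × (32.0/15.0)^0.212 = 14.4 × (2.1333)^0.212
    = 14.4 × 1.1742 = 16.9092 m/s

16.91 m/s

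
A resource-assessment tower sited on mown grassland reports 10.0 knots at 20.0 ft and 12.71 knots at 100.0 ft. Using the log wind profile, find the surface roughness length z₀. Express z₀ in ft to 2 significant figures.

z₀ ≈ 0.053 ft

Log law: V(z) ∝ ln(z/z₀). With r = V₁/V₂ = 10.0/12.71 = 0.78678,
r · ln(z₂/z₀) = ln(z₁/z₀) ⇒ ln z₀ = (ln z₁ − r·ln z₂)/(1 − r)
ln z₀ = (2.99573 − 0.78678×4.60517) / 0.21322 = -2.9432
z₀ = exp(-2.9432) = 0.05270 ft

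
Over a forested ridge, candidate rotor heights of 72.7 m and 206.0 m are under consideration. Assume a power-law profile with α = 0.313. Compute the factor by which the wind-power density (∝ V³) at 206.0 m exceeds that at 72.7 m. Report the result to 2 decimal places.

Speed ratio: V_B/V_A = (z_B/z_A)^α = (206.0/72.7)^0.313 = (2.8336)^0.313 = 1.38542
Power-density ratio: P_B/P_A = (V_B/V_A)³ = (1.38542)³ = 2.65914

2.66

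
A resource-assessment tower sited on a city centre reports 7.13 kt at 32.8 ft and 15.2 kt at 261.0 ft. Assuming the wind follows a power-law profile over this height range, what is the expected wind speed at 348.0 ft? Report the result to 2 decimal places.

16.88 kt

First find α: α = ln(V₂/V₁)/ln(z₂/z₁) = ln(15.2/7.13)/ln(261.0/32.8) = 0.75698/2.07409 = 0.3650
Extrapolate from 261.0 ft to 348.0 ft: V₃ = 15.2 × (348.0/261.0)^0.3650 = 15.2 × 1.1107 = 16.8827 kt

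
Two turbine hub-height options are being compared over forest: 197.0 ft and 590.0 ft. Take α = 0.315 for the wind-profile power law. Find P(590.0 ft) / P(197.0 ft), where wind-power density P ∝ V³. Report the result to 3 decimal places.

Speed ratio: V_B/V_A = (z_B/z_A)^α = (590.0/197.0)^0.315 = (2.9949)^0.315 = 1.41274
Power-density ratio: P_B/P_A = (V_B/V_A)³ = (1.41274)³ = 2.81958

2.820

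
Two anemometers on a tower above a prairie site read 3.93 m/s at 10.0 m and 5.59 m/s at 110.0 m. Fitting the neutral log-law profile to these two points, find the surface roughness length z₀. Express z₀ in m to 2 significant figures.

z₀ ≈ 0.034 m

Log law: V(z) ∝ ln(z/z₀). With r = V₁/V₂ = 3.93/5.59 = 0.70304,
r · ln(z₂/z₀) = ln(z₁/z₀) ⇒ ln z₀ = (ln z₁ − r·ln z₂)/(1 − r)
ln z₀ = (2.30259 − 0.70304×4.70048) / 0.29696 = -3.3744
z₀ = exp(-3.3744) = 0.03424 m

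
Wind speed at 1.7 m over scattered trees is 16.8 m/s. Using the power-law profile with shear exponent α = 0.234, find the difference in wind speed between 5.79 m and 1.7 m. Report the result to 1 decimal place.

5.6 m/s

Power law: V₂ = V₁ · (z₂/z₁)^α = 16.8 × (3.4059)^0.234 = 22.3795 m/s
ΔV = 22.3795 − 16.8 = 5.5795 m/s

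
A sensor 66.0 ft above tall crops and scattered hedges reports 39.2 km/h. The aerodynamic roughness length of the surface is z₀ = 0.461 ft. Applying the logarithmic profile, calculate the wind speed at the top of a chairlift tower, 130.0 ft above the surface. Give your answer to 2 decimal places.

Log law: V(z) ∝ ln(z/z₀), so V₂/V₁ = ln(z₂/z₀) / ln(z₁/z₀).
ln(130.0/0.461) = 5.6419, ln(66.0/0.461) = 4.9640
V₂ = 39.2 × 5.6419/4.9640 = 39.2 × 1.1366 = 44.5531 km/h

44.55 km/h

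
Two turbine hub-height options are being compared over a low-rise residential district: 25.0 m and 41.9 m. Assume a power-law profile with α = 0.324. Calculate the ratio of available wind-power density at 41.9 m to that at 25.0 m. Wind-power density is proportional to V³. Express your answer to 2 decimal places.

Speed ratio: V_B/V_A = (z_B/z_A)^α = (41.9/25.0)^0.324 = (1.6760)^0.324 = 1.18213
Power-density ratio: P_B/P_A = (V_B/V_A)³ = (1.18213)³ = 1.65194

1.65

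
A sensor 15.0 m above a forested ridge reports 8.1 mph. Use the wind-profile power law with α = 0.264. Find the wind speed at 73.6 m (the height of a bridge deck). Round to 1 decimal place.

Power-law profile: V₂ = V₁ · (z₂/z₁)^α
V₂ = 8.1 × (73.6/15.0)^0.264 = 8.1 × (4.9067)^0.264
    = 8.1 × 1.5218 = 12.3269 mph

12.3 mph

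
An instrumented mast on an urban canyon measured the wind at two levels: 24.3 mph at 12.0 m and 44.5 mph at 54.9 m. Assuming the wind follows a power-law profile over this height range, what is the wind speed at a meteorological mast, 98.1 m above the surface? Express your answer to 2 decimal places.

First find α: α = ln(V₂/V₁)/ln(z₂/z₁) = ln(44.5/24.3)/ln(54.9/12.0) = 0.60501/1.52061 = 0.3979
Extrapolate from 54.9 m to 98.1 m: V₃ = 44.5 × (98.1/54.9)^0.3979 = 44.5 × 1.2598 = 56.0613 mph

56.06 mph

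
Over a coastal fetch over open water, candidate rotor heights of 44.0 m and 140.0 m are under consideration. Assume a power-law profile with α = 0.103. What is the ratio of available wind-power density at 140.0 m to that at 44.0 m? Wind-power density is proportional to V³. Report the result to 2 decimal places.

1.43

Speed ratio: V_B/V_A = (z_B/z_A)^α = (140.0/44.0)^0.103 = (3.1818)^0.103 = 1.12662
Power-density ratio: P_B/P_A = (V_B/V_A)³ = (1.12662)³ = 1.42997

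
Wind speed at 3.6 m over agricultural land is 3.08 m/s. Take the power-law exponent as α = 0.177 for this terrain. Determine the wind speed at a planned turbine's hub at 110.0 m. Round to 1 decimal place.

Power-law profile: V₂ = V₁ · (z₂/z₁)^α
V₂ = 3.08 × (110.0/3.6)^0.177 = 3.08 × (30.5556)^0.177
    = 3.08 × 1.8317 = 5.6417 m/s

5.6 m/s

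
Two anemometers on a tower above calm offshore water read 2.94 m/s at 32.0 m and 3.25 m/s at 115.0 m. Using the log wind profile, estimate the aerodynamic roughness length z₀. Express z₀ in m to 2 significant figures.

Log law: V(z) ∝ ln(z/z₀). With r = V₁/V₂ = 2.94/3.25 = 0.90462,
r · ln(z₂/z₀) = ln(z₁/z₀) ⇒ ln z₀ = (ln z₁ − r·ln z₂)/(1 − r)
ln z₀ = (3.46574 − 0.90462×4.74493) / 0.09538 = -8.6660
z₀ = exp(-8.6660) = 0.0001723 m

z₀ ≈ 0.00017 m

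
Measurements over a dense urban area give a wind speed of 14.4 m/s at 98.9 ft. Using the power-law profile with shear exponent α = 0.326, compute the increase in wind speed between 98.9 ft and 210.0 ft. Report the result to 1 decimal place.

4.0 m/s

Power law: V₂ = V₁ · (z₂/z₁)^α = 14.4 × (2.1234)^0.326 = 18.4065 m/s
ΔV = 18.4065 − 14.4 = 4.0065 m/s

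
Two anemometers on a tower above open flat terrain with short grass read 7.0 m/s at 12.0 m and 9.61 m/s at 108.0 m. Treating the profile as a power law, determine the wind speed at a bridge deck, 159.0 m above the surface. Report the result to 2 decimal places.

First find α: α = ln(V₂/V₁)/ln(z₂/z₁) = ln(9.61/7.0)/ln(108.0/12.0) = 0.31689/2.19722 = 0.1442
Extrapolate from 108.0 m to 159.0 m: V₃ = 9.61 × (159.0/108.0)^0.1442 = 9.61 × 1.0574 = 10.1613 m/s

10.16 m/s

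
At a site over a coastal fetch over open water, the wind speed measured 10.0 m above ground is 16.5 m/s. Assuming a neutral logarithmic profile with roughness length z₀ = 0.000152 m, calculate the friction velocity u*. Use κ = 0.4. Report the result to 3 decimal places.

u* ≈ 0.595 m/s

Log law: V(z) = (u*/κ) · ln(z/z₀) ⇒ u* = κ · V / ln(z/z₀)
u* = 0.4 × 16.5 / ln(10.0/0.000152) = 0.4 × 16.5 / 11.0942
   = 6.6000 / 11.0942 = 0.5949 m/s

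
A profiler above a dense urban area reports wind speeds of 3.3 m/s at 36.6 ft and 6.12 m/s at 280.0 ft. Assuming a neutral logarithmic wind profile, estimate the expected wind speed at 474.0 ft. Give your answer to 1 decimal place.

Log law: V ∝ ln(z/z₀). From the pair, with r = V₁/V₂ = 0.53922,
ln z₀ = (ln z₁ − r·ln z₂)/(1 − r) = (3.6000 − 0.53922×5.6348)/0.46078 = 1.2190 → z₀ = 3.384 ft
V₃ = V₁ · ln(z₃/z₀)/ln(z₁/z₀) = 3.3 × 4.9422/2.3811 = 6.8496 m/s

6.8 m/s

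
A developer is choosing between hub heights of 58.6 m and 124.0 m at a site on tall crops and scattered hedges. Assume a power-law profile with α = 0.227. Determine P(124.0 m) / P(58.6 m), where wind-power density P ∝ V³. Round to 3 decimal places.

1.666

Speed ratio: V_B/V_A = (z_B/z_A)^α = (124.0/58.6)^0.227 = (2.1160)^0.227 = 1.18548
Power-density ratio: P_B/P_A = (V_B/V_A)³ = (1.18548)³ = 1.66603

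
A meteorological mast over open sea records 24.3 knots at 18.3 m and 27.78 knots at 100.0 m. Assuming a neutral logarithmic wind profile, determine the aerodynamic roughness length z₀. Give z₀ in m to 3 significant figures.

z₀ ≈ 0.000130 m

Log law: V(z) ∝ ln(z/z₀). With r = V₁/V₂ = 24.3/27.78 = 0.87473,
r · ln(z₂/z₀) = ln(z₁/z₀) ⇒ ln z₀ = (ln z₁ − r·ln z₂)/(1 − r)
ln z₀ = (2.90690 − 0.87473×4.60517) / 0.12527 = -8.9517
z₀ = exp(-8.9517) = 0.0001295 m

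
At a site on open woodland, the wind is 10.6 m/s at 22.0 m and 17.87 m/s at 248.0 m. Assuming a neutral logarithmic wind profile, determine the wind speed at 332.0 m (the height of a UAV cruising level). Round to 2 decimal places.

Log law: V ∝ ln(z/z₀). From the pair, with r = V₁/V₂ = 0.59317,
ln z₀ = (ln z₁ − r·ln z₂)/(1 − r) = (3.0910 − 0.59317×5.5134)/0.40683 = -0.4409 → z₀ = 0.6435 m
V₃ = V₁ · ln(z₃/z₀)/ln(z₁/z₀) = 10.6 × 6.2460/3.5320 = 18.7455 m/s

18.75 m/s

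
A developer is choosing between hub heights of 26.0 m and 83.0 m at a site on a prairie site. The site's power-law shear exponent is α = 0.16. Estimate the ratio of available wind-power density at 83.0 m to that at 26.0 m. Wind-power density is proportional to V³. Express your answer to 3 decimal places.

1.746

Speed ratio: V_B/V_A = (z_B/z_A)^α = (83.0/26.0)^0.16 = (3.1923)^0.16 = 1.20408
Power-density ratio: P_B/P_A = (V_B/V_A)³ = (1.20408)³ = 1.74570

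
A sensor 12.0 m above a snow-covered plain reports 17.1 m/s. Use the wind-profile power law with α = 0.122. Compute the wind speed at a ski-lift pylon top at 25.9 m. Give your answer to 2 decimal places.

18.78 m/s

Power-law profile: V₂ = V₁ · (z₂/z₁)^α
V₂ = 17.1 × (25.9/12.0)^0.122 = 17.1 × (2.1583)^0.122
    = 17.1 × 1.0984 = 18.7827 m/s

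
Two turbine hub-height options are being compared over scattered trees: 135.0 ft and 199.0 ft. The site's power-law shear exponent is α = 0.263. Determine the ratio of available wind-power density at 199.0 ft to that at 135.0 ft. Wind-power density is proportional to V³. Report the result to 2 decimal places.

1.36

Speed ratio: V_B/V_A = (z_B/z_A)^α = (199.0/135.0)^0.263 = (1.4741)^0.263 = 1.10744
Power-density ratio: P_B/P_A = (V_B/V_A)³ = (1.10744)³ = 1.35819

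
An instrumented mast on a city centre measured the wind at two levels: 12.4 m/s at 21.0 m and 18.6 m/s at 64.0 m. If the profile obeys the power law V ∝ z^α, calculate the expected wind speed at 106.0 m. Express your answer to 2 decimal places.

22.35 m/s

First find α: α = ln(V₂/V₁)/ln(z₂/z₁) = ln(18.6/12.4)/ln(64.0/21.0) = 0.40547/1.11436 = 0.3639
Extrapolate from 64.0 m to 106.0 m: V₃ = 18.6 × (106.0/64.0)^0.3639 = 18.6 × 1.2015 = 22.3482 m/s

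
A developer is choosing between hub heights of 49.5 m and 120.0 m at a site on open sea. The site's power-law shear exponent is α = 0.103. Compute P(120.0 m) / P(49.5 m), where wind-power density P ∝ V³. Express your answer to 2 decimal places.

Speed ratio: V_B/V_A = (z_B/z_A)^α = (120.0/49.5)^0.103 = (2.4242)^0.103 = 1.09550
Power-density ratio: P_B/P_A = (V_B/V_A)³ = (1.09550)³ = 1.31472

1.31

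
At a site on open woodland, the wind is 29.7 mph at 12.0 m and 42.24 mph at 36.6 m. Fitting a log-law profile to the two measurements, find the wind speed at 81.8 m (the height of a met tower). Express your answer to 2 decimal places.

Log law: V ∝ ln(z/z₀). From the pair, with r = V₁/V₂ = 0.70312,
ln z₀ = (ln z₁ − r·ln z₂)/(1 − r) = (2.4849 − 0.70312×3.6000)/0.29688 = -0.1562 → z₀ = 0.8554 m
V₃ = V₁ · ln(z₃/z₀)/ln(z₁/z₀) = 29.7 × 4.5605/2.6411 = 51.2837 mph

51.28 mph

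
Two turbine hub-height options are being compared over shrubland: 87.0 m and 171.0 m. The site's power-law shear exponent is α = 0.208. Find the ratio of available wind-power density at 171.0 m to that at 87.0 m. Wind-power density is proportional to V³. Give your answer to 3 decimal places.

Speed ratio: V_B/V_A = (z_B/z_A)^α = (171.0/87.0)^0.208 = (1.9655)^0.208 = 1.15091
Power-density ratio: P_B/P_A = (V_B/V_A)³ = (1.15091)³ = 1.52451

1.525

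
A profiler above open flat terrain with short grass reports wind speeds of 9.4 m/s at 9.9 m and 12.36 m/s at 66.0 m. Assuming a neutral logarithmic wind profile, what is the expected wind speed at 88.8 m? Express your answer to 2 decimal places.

12.82 m/s

Log law: V ∝ ln(z/z₀). From the pair, with r = V₁/V₂ = 0.76052,
ln z₀ = (ln z₁ − r·ln z₂)/(1 − r) = (2.2925 − 0.76052×4.1897)/0.23948 = -3.7321 → z₀ = 0.02394 m
V₃ = V₁ · ln(z₃/z₀)/ln(z₁/z₀) = 9.4 × 8.2185/6.0246 = 12.8230 m/s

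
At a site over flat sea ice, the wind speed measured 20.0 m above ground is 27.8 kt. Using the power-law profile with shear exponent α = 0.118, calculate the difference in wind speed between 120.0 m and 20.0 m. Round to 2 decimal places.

Power law: V₂ = V₁ · (z₂/z₁)^α = 27.8 × (6.0000)^0.118 = 34.3452 kt
ΔV = 34.3452 − 27.8 = 6.5452 kt

6.55 kt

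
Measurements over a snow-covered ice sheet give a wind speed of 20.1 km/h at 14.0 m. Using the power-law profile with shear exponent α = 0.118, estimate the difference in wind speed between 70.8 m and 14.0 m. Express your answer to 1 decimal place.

4.2 km/h

Power law: V₂ = V₁ · (z₂/z₁)^α = 20.1 × (5.0571)^0.118 = 24.3364 km/h
ΔV = 24.3364 − 20.1 = 4.2364 km/h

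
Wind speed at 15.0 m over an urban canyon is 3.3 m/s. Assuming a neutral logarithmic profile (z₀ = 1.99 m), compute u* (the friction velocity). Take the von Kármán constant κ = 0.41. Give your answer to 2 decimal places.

u* ≈ 0.67 m/s

Log law: V(z) = (u*/κ) · ln(z/z₀) ⇒ u* = κ · V / ln(z/z₀)
u* = 0.41 × 3.3 / ln(15.0/1.99) = 0.41 × 3.3 / 2.0199
   = 1.3530 / 2.0199 = 0.6698 m/s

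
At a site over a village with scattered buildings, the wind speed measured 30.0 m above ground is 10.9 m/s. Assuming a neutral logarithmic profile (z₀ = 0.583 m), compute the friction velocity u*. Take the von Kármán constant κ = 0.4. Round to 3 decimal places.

Log law: V(z) = (u*/κ) · ln(z/z₀) ⇒ u* = κ · V / ln(z/z₀)
u* = 0.4 × 10.9 / ln(30.0/0.583) = 0.4 × 10.9 / 3.9408
   = 4.3600 / 3.9408 = 1.1064 m/s

u* ≈ 1.106 m/s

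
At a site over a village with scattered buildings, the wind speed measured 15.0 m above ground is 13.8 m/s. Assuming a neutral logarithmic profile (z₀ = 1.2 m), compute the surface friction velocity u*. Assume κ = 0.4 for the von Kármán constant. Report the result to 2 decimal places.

Log law: V(z) = (u*/κ) · ln(z/z₀) ⇒ u* = κ · V / ln(z/z₀)
u* = 0.4 × 13.8 / ln(15.0/1.2) = 0.4 × 13.8 / 2.5257
   = 5.5200 / 2.5257 = 2.1855 m/s

u* ≈ 2.19 m/s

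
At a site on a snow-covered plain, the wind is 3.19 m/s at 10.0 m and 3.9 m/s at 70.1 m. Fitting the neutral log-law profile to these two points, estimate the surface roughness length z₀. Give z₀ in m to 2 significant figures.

Log law: V(z) ∝ ln(z/z₀). With r = V₁/V₂ = 3.19/3.9 = 0.81795,
r · ln(z₂/z₀) = ln(z₁/z₀) ⇒ ln z₀ = (ln z₁ − r·ln z₂)/(1 − r)
ln z₀ = (2.30259 − 0.81795×4.24992) / 0.18205 = -6.4467
z₀ = exp(-6.4467) = 0.001586 m

z₀ ≈ 0.0016 m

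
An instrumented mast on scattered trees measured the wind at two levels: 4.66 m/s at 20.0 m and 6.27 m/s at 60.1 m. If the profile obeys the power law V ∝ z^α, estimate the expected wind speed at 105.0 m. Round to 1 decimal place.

7.3 m/s

First find α: α = ln(V₂/V₁)/ln(z₂/z₁) = ln(6.27/4.66)/ln(60.1/20.0) = 0.29676/1.10028 = 0.2697
Extrapolate from 60.1 m to 105.0 m: V₃ = 6.27 × (105.0/60.1)^0.2697 = 6.27 × 1.1624 = 7.2883 m/s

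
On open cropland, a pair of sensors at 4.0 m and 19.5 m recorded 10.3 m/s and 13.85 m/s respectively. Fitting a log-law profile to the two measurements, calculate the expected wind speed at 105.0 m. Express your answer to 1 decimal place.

Log law: V ∝ ln(z/z₀). From the pair, with r = V₁/V₂ = 0.74368,
ln z₀ = (ln z₁ − r·ln z₂)/(1 − r) = (1.3863 − 0.74368×2.9704)/0.25632 = -3.2099 → z₀ = 0.04036 m
V₃ = V₁ · ln(z₃/z₀)/ln(z₁/z₀) = 10.3 × 7.8638/4.5962 = 17.6228 m/s

17.6 m/s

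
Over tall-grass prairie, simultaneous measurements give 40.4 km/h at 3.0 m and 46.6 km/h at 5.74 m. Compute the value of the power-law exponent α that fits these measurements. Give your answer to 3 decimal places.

α ≈ 0.220

Power law: V₂/V₁ = (z₂/z₁)^α ⇒ α = ln(V₂/V₁) / ln(z₂/z₁)
α = ln(46.6/40.4) / ln(5.74/3.0) = ln(1.1535) / ln(1.9133)
  = 0.14277 / 0.64885 = 0.22004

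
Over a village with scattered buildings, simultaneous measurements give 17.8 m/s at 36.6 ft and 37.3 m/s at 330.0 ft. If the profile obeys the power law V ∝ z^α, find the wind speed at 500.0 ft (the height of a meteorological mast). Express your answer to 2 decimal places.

First find α: α = ln(V₂/V₁)/ln(z₂/z₁) = ln(37.3/17.8)/ln(330.0/36.6) = 0.73979/2.19904 = 0.3364
Extrapolate from 330.0 ft to 500.0 ft: V₃ = 37.3 × (500.0/330.0)^0.3364 = 37.3 × 1.1500 = 42.8960 m/s

42.90 m/s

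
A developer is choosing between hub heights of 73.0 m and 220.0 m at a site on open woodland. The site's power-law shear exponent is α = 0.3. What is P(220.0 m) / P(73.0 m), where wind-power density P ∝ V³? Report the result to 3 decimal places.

2.699

Speed ratio: V_B/V_A = (z_B/z_A)^α = (220.0/73.0)^0.3 = (3.0137)^0.3 = 1.39229
Power-density ratio: P_B/P_A = (V_B/V_A)³ = (1.39229)³ = 2.69892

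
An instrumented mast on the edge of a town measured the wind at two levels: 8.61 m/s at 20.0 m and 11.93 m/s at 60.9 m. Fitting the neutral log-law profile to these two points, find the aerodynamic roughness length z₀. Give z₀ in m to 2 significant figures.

Log law: V(z) ∝ ln(z/z₀). With r = V₁/V₂ = 8.61/11.93 = 0.72171,
r · ln(z₂/z₀) = ln(z₁/z₀) ⇒ ln z₀ = (ln z₁ − r·ln z₂)/(1 − r)
ln z₀ = (2.99573 − 0.72171×4.10923) / 0.27829 = 0.1080
z₀ = exp(0.1080) = 1.114 m

z₀ ≈ 1.1 m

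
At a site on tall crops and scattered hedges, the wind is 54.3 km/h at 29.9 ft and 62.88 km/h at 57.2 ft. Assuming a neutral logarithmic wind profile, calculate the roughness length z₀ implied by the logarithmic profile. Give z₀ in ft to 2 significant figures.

Log law: V(z) ∝ ln(z/z₀). With r = V₁/V₂ = 54.3/62.88 = 0.86355,
r · ln(z₂/z₀) = ln(z₁/z₀) ⇒ ln z₀ = (ln z₁ − r·ln z₂)/(1 − r)
ln z₀ = (3.39786 − 0.86355×4.04655) / 0.13645 = -0.7075
z₀ = exp(-0.7075) = 0.4929 ft

z₀ ≈ 0.49 ft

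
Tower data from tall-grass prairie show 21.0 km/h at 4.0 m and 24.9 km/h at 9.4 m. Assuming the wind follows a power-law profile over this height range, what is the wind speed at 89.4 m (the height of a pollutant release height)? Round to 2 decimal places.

First find α: α = ln(V₂/V₁)/ln(z₂/z₁) = ln(24.9/21.0)/ln(9.4/4.0) = 0.17035/0.85442 = 0.1994
Extrapolate from 9.4 m to 89.4 m: V₃ = 24.9 × (89.4/9.4)^0.1994 = 24.9 × 1.5668 = 39.0145 km/h

39.01 km/h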